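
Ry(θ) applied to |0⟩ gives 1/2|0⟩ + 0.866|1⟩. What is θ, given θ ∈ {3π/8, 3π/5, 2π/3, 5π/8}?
2π/3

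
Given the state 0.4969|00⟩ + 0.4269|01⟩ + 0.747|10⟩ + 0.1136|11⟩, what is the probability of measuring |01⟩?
0.1822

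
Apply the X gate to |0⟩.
|1⟩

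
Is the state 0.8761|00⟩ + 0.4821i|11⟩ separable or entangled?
Entangled

Writing the state as a|00⟩ + b|01⟩ + c|10⟩ + d|11⟩, it is a product state iff ad − bc = 0.
Here (a, b, c, d) = (0.8761, 0, 0, 0.4821i): ad − bc = (0.8761)(0.4821i) − (0)(0) = 0.4224i ≠ 0, so the state is entangled.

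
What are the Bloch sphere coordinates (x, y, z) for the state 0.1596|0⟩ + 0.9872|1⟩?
(0.3151, 0, -0.9491)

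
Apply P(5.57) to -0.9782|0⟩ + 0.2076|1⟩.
-0.9782|0⟩ + (0.157 - 0.1358i)|1⟩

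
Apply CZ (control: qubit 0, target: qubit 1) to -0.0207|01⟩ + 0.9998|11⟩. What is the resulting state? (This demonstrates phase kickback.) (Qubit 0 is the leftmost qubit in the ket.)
-0.0207|01⟩ - 0.9998|11⟩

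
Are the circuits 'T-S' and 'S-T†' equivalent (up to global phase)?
No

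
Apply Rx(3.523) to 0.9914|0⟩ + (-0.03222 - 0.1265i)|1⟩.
(-0.3121 + 0.03164i)|0⟩ + (0.006107 - 0.9494i)|1⟩

Rx(3.523) = [[cos(θ/2), −i·sin(θ/2)], [−i·sin(θ/2), cos(θ/2)]]; θ = 3.523, cos(θ/2) ≈ -0.18955, sin(θ/2) ≈ 0.981871.
With a = amp(|0⟩) = 0.9914 and b = amp(|1⟩) = (-0.03222 - 0.1265i):
new amp(|0⟩) = (-0.18955)·a + (-0.981871i)·b = (-0.3121 + 0.03164i)
new amp(|1⟩) = (-0.981871i)·a + (-0.18955)·b = (0.006107 - 0.9494i)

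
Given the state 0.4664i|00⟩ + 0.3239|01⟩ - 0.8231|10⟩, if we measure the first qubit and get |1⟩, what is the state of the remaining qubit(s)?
-|0⟩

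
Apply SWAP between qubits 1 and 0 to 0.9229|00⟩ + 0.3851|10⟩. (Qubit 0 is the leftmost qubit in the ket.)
0.9229|00⟩ + 0.3851|01⟩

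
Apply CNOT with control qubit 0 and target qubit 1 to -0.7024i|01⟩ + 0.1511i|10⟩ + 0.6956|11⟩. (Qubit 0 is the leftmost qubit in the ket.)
-0.7024i|01⟩ + 0.6956|10⟩ + 0.1511i|11⟩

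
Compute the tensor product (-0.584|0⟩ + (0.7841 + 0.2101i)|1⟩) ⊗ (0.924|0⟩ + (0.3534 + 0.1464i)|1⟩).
-0.5396|00⟩ + (-0.2064 - 0.0855i)|01⟩ + (0.7245 + 0.1941i)|10⟩ + (0.2463 + 0.189i)|11⟩

amp(|b₁b₂…⟩) = product of the factor amplitudes for bits b₁, b₂, …; only kets whose every factor amplitude is nonzero survive.
|00⟩: (-0.584)(0.924) = -0.5396
|01⟩: (-0.584)(0.3534 + 0.1464i) = (-0.2064 - 0.0855i)
|10⟩: (0.7841 + 0.2101i)(0.924) = (0.7245 + 0.1941i)
|11⟩: (0.7841 + 0.2101i)(0.3534 + 0.1464i) = (0.2463 + 0.189i)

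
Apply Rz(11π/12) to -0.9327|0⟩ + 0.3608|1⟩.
(-0.1217 + 0.9247i)|0⟩ + (0.04709 + 0.3577i)|1⟩

Rz(11π/12) = [[e^(−iθ/2), 0], [0, e^(iθ/2)]] with e^(±iθ/2) = cos(θ/2) ± i·sin(θ/2); θ = 11π/12, cos(θ/2) ≈ 0.130526, sin(θ/2) ≈ 0.991445.
With a = amp(|0⟩) = -0.9327 and b = amp(|1⟩) = 0.3608:
new amp(|0⟩) = (0.130526 - 0.991445i)·a = (-0.1217 + 0.9247i)
new amp(|1⟩) = (0.130526 + 0.991445i)·b = (0.04709 + 0.3577i)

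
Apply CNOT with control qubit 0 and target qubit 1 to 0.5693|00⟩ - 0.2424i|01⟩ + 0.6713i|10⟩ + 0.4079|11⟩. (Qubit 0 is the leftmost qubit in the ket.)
0.5693|00⟩ - 0.2424i|01⟩ + 0.4079|10⟩ + 0.6713i|11⟩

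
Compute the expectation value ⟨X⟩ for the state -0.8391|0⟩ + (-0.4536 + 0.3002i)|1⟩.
0.7612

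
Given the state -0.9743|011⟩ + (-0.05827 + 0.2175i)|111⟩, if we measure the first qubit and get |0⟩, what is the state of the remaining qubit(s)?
-|11⟩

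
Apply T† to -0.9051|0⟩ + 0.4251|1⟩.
-0.9051|0⟩ + (0.3006 - 0.3006i)|1⟩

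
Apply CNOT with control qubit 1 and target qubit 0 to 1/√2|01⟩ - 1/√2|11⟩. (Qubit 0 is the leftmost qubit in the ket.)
-1/√2|01⟩ + 1/√2|11⟩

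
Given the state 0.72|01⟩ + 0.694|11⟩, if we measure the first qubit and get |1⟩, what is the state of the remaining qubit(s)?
|1⟩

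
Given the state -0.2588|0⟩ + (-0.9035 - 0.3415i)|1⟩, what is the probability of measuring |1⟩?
0.9329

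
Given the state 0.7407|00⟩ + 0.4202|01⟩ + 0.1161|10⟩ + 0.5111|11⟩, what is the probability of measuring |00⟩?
0.5486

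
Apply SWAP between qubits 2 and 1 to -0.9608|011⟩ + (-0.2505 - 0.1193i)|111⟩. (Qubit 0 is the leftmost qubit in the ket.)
-0.9608|011⟩ + (-0.2505 - 0.1193i)|111⟩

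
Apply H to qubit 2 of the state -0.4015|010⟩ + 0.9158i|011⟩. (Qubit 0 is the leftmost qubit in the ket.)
(-0.2839 + 0.6476i)|010⟩ + (-0.2839 - 0.6476i)|011⟩

H on qubit 2 mixes each pair of kets that differ only in qubit 2: amplitudes (a, b) of (|…0…⟩, |…1…⟩) become ((a + b)/√2, (a − b)/√2). Kets absent from the input have amplitude 0.
(|010⟩, |011⟩): (a, b) = (-0.4015, 0.9158i) → ((-0.2839 + 0.6476i), (-0.2839 - 0.6476i))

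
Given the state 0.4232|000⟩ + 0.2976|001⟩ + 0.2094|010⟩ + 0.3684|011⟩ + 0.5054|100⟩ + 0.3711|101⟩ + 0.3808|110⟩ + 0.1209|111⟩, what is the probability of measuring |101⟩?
0.1377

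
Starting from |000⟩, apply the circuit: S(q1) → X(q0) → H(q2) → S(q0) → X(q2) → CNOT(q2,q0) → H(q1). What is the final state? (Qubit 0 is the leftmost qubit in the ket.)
(1/2)i|001⟩ + (1/2)i|011⟩ + (1/2)i|100⟩ + (1/2)i|110⟩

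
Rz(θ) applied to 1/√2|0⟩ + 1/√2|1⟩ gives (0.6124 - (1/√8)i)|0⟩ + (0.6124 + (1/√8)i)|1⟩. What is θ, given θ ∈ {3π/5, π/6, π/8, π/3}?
π/3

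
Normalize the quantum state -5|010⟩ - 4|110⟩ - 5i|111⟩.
-0.6155|010⟩ - 0.4924|110⟩ - 0.6155i|111⟩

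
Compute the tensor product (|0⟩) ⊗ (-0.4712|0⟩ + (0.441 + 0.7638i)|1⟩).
-0.4712|00⟩ + (0.441 + 0.7638i)|01⟩

amp(|b₁b₂…⟩) = product of the factor amplitudes for bits b₁, b₂, …; only kets whose every factor amplitude is nonzero survive.
|00⟩: (1)(-0.4712) = -0.4712
|01⟩: (1)(0.441 + 0.7638i) = (0.441 + 0.7638i)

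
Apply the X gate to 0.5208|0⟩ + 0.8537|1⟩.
0.8537|0⟩ + 0.5208|1⟩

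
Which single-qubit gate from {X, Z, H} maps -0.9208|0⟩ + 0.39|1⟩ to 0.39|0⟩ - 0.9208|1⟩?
X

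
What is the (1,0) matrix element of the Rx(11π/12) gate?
-0.9914i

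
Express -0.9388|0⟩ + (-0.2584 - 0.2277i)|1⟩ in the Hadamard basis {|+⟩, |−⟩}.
(-0.8465 - 0.161i)|+⟩ + (-0.4811 + 0.161i)|−⟩

With |ψ⟩ = α|0⟩ + β|1⟩, the Hadamard-basis coefficients are ⟨+|ψ⟩ = (α + β)/√2 and ⟨−|ψ⟩ = (α − β)/√2.
Here α = -0.9388, β = (-0.2584 - 0.2277i): (α + β)/√2 = (-0.8465 - 0.161i), (α − β)/√2 = (-0.4811 + 0.161i).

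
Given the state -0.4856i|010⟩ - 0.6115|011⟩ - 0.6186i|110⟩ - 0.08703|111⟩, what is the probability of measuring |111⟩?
0.007574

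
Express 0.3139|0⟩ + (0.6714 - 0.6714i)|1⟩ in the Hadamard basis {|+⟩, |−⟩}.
(0.6967 - 0.4748i)|+⟩ + (-0.2528 + 0.4748i)|−⟩

With |ψ⟩ = α|0⟩ + β|1⟩, the Hadamard-basis coefficients are ⟨+|ψ⟩ = (α + β)/√2 and ⟨−|ψ⟩ = (α − β)/√2.
Here α = 0.3139, β = (0.6714 - 0.6714i): (α + β)/√2 = (0.6967 - 0.4748i), (α − β)/√2 = (-0.2528 + 0.4748i).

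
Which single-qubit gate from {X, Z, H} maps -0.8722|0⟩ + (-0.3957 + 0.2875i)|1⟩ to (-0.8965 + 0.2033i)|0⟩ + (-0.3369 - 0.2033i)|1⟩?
H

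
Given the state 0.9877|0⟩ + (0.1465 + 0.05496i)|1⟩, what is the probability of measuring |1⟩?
0.02448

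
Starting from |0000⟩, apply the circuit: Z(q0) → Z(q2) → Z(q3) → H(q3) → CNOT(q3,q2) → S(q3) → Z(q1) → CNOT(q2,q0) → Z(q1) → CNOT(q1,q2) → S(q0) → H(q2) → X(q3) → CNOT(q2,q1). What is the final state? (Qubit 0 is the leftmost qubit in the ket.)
1/2|0001⟩ + 1/2|0111⟩ - 1/2|1000⟩ + 1/2|1110⟩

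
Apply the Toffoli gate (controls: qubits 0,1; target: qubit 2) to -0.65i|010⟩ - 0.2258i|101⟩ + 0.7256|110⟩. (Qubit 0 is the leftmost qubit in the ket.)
-0.65i|010⟩ - 0.2258i|101⟩ + 0.7256|111⟩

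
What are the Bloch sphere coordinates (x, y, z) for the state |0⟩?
(0, 0, 1)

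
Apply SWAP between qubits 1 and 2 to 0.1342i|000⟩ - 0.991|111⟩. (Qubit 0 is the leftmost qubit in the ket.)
0.1342i|000⟩ - 0.991|111⟩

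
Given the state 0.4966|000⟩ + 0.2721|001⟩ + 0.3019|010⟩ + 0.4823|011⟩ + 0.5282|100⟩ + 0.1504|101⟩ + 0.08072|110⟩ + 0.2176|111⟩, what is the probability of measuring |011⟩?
0.2326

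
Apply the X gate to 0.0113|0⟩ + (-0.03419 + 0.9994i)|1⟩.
(-0.03419 + 0.9994i)|0⟩ + 0.0113|1⟩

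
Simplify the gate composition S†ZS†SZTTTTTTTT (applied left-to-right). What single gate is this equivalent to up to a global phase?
S†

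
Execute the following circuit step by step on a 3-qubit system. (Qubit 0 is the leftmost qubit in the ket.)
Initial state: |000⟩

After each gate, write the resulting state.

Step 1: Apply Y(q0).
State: i|100⟩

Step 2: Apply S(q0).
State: -|100⟩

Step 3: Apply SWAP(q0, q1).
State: -|010⟩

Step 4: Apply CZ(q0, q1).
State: -|010⟩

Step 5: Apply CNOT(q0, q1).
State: -|010⟩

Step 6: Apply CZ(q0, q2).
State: -|010⟩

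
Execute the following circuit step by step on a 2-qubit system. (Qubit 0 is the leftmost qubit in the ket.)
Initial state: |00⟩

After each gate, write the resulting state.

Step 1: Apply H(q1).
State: 1/√2|00⟩ + 1/√2|01⟩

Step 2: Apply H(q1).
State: |00⟩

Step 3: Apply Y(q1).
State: i|01⟩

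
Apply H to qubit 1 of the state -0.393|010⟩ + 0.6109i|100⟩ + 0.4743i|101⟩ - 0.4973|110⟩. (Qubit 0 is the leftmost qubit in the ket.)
-0.2779|000⟩ + 0.2779|010⟩ + (-0.3516 + 0.432i)|100⟩ + 0.3354i|101⟩ + (0.3516 + 0.432i)|110⟩ + 0.3354i|111⟩

H on qubit 1 mixes each pair of kets that differ only in qubit 1: amplitudes (a, b) of (|…0…⟩, |…1…⟩) become ((a + b)/√2, (a − b)/√2). Kets absent from the input have amplitude 0.
(|000⟩, |010⟩): (a, b) = (0, -0.393) → (-0.2779, 0.2779)
(|100⟩, |110⟩): (a, b) = (0.6109i, -0.4973) → ((-0.3516 + 0.432i), (0.3516 + 0.432i))
(|101⟩, |111⟩): (a, b) = (0.4743i, 0) → (0.3354i, 0.3354i)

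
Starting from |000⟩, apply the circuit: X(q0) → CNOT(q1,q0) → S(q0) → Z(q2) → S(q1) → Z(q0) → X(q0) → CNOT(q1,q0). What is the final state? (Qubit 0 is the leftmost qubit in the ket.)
-i|000⟩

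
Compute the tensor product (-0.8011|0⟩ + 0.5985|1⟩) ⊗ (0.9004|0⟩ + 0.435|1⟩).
-0.7213|00⟩ - 0.3485|01⟩ + 0.5389|10⟩ + 0.2603|11⟩

amp(|b₁b₂…⟩) = product of the factor amplitudes for bits b₁, b₂, …; only kets whose every factor amplitude is nonzero survive.
|00⟩: (-0.8011)(0.9004) = -0.7213
|01⟩: (-0.8011)(0.435) = -0.3485
|10⟩: (0.5985)(0.9004) = 0.5389
|11⟩: (0.5985)(0.435) = 0.2603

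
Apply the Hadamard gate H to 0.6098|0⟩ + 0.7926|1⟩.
0.9916|0⟩ - 0.1293|1⟩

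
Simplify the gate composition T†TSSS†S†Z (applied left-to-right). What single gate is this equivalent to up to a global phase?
Z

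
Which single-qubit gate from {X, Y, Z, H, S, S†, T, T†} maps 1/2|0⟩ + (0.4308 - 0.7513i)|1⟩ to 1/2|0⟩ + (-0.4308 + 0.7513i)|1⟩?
Z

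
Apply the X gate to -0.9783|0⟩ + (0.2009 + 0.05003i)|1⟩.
(0.2009 + 0.05003i)|0⟩ - 0.9783|1⟩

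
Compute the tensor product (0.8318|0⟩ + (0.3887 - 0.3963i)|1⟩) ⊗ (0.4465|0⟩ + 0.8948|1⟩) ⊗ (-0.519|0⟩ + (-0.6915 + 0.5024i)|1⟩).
-0.1928|000⟩ + (-0.2568 + 0.1866i)|001⟩ - 0.3863|010⟩ + (-0.5147 + 0.3739i)|011⟩ + (-0.09007 + 0.09184i)|100⟩ + (-0.03111 + 0.2096i)|101⟩ + (-0.1805 + 0.184i)|110⟩ + (-0.06235 + 0.42i)|111⟩

amp(|b₁b₂…⟩) = product of the factor amplitudes for bits b₁, b₂, …; only kets whose every factor amplitude is nonzero survive.
|000⟩: (0.8318)(0.4465)(-0.519) = -0.1928
|001⟩: (0.8318)(0.4465)(-0.6915 + 0.5024i) = (-0.2568 + 0.1866i)
|010⟩: (0.8318)(0.8948)(-0.519) = -0.3863
|011⟩: (0.8318)(0.8948)(-0.6915 + 0.5024i) = (-0.5147 + 0.3739i)
|100⟩: (0.3887 - 0.3963i)(0.4465)(-0.519) = (-0.09007 + 0.09184i)
|101⟩: (0.3887 - 0.3963i)(0.4465)(-0.6915 + 0.5024i) = (-0.03111 + 0.2096i)
|110⟩: (0.3887 - 0.3963i)(0.8948)(-0.519) = (-0.1805 + 0.184i)
|111⟩: (0.3887 - 0.3963i)(0.8948)(-0.6915 + 0.5024i) = (-0.06235 + 0.42i)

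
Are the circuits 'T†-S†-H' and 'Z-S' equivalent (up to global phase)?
No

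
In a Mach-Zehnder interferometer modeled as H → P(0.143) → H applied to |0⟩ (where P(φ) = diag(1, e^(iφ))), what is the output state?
(0.9949 + 0.07126i)|0⟩ + (0.005104 - 0.07126i)|1⟩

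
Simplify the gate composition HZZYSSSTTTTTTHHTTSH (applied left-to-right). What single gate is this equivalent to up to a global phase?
Y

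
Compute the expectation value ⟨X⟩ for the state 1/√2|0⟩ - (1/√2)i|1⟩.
0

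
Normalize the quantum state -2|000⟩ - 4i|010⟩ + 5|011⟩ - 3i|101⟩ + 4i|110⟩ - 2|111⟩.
-0.2325|000⟩ - 0.465i|010⟩ + 0.5812|011⟩ - 0.3487i|101⟩ + 0.465i|110⟩ - 0.2325|111⟩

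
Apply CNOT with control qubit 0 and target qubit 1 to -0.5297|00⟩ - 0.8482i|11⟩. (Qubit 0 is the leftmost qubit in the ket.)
-0.5297|00⟩ - 0.8482i|10⟩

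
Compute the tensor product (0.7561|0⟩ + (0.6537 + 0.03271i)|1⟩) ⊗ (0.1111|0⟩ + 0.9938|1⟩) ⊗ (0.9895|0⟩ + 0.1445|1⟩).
0.08312|000⟩ + 0.01214|001⟩ + 0.7435|010⟩ + 0.1086|011⟩ + (0.07186 + 0.003596i)|100⟩ + (0.01049 + 0.0005251i)|101⟩ + (0.6428 + 0.03217i)|110⟩ + (0.09387 + 0.004697i)|111⟩

amp(|b₁b₂…⟩) = product of the factor amplitudes for bits b₁, b₂, …; only kets whose every factor amplitude is nonzero survive.
|000⟩: (0.7561)(0.1111)(0.9895) = 0.08312
|001⟩: (0.7561)(0.1111)(0.1445) = 0.01214
|010⟩: (0.7561)(0.9938)(0.9895) = 0.7435
|011⟩: (0.7561)(0.9938)(0.1445) = 0.1086
|100⟩: (0.6537 + 0.03271i)(0.1111)(0.9895) = (0.07186 + 0.003596i)
|101⟩: (0.6537 + 0.03271i)(0.1111)(0.1445) = (0.01049 + 0.0005251i)
|110⟩: (0.6537 + 0.03271i)(0.9938)(0.9895) = (0.6428 + 0.03217i)
|111⟩: (0.6537 + 0.03271i)(0.9938)(0.1445) = (0.09387 + 0.004697i)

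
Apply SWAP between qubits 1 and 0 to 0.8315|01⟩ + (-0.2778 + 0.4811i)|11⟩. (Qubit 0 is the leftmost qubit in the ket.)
0.8315|10⟩ + (-0.2778 + 0.4811i)|11⟩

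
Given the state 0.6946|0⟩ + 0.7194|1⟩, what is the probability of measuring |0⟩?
0.4825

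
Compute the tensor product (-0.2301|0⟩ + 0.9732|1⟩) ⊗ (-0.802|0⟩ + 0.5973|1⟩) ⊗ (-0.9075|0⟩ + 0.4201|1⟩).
-0.1675|000⟩ + 0.07753|001⟩ + 0.1247|010⟩ - 0.05774|011⟩ + 0.7083|100⟩ - 0.3279|101⟩ - 0.5275|110⟩ + 0.2442|111⟩

amp(|b₁b₂…⟩) = product of the factor amplitudes for bits b₁, b₂, …; only kets whose every factor amplitude is nonzero survive.
|000⟩: (-0.2301)(-0.802)(-0.9075) = -0.1675
|001⟩: (-0.2301)(-0.802)(0.4201) = 0.07753
|010⟩: (-0.2301)(0.5973)(-0.9075) = 0.1247
|011⟩: (-0.2301)(0.5973)(0.4201) = -0.05774
|100⟩: (0.9732)(-0.802)(-0.9075) = 0.7083
|101⟩: (0.9732)(-0.802)(0.4201) = -0.3279
|110⟩: (0.9732)(0.5973)(-0.9075) = -0.5275
|111⟩: (0.9732)(0.5973)(0.4201) = 0.2442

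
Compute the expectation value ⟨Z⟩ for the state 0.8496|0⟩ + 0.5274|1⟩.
0.4437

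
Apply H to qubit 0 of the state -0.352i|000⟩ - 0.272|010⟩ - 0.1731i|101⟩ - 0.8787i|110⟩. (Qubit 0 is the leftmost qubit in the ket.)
-0.2489i|000⟩ - 0.1224i|001⟩ + (-0.1923 - 0.6213i)|010⟩ - 0.2489i|100⟩ + 0.1224i|101⟩ + (-0.1923 + 0.6213i)|110⟩

H on qubit 0 mixes each pair of kets that differ only in qubit 0: amplitudes (a, b) of (|…0…⟩, |…1…⟩) become ((a + b)/√2, (a − b)/√2). Kets absent from the input have amplitude 0.
(|000⟩, |100⟩): (a, b) = (-0.352i, 0) → (-0.2489i, -0.2489i)
(|001⟩, |101⟩): (a, b) = (0, -0.1731i) → (-0.1224i, 0.1224i)
(|010⟩, |110⟩): (a, b) = (-0.272, -0.8787i) → ((-0.1923 - 0.6213i), (-0.1923 + 0.6213i))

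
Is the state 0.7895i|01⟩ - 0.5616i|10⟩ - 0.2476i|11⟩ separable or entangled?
Entangled

Writing the state as a|00⟩ + b|01⟩ + c|10⟩ + d|11⟩, it is a product state iff ad − bc = 0.
Here (a, b, c, d) = (0, 0.7895i, -0.5616i, -0.2476i): ad − bc = (0)(-0.2476i) − (0.7895i)(-0.5616i) = -0.4434 ≠ 0, so the state is entangled.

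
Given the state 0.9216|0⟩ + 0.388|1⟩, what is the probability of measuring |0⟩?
0.8493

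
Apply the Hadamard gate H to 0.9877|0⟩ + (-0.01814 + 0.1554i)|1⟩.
(0.6856 + 0.1099i)|0⟩ + (0.7112 - 0.1099i)|1⟩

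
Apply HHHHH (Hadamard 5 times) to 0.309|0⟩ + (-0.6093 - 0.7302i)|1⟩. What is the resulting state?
(-0.2123 - 0.5163i)|0⟩ + (0.6493 + 0.5163i)|1⟩

H² = I, so H^5 = H: a single Hadamard. With (a, b) = (0.309, (-0.6093 - 0.7302i)), H gives ((a + b)/√2, (a − b)/√2) = ((-0.2123 - 0.5163i), (0.6493 + 0.5163i)).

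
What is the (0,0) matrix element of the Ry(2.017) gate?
0.5331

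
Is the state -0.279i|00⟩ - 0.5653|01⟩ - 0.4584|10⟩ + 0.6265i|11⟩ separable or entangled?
Entangled

Writing the state as a|00⟩ + b|01⟩ + c|10⟩ + d|11⟩, it is a product state iff ad − bc = 0.
Here (a, b, c, d) = (-0.279i, -0.5653, -0.4584, 0.6265i): ad − bc = (-0.279i)(0.6265i) − (-0.5653)(-0.4584) = -0.08434 ≠ 0, so the state is entangled.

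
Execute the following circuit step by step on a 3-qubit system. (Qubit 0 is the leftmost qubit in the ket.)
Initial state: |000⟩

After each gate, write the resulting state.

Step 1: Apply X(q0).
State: |100⟩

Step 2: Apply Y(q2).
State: i|101⟩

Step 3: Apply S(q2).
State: -|101⟩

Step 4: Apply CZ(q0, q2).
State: |101⟩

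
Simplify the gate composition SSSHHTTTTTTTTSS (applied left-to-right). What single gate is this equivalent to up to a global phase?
S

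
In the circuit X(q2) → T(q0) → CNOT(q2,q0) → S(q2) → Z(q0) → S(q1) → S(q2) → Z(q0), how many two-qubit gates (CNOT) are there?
1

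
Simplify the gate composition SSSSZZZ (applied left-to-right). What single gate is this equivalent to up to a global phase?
Z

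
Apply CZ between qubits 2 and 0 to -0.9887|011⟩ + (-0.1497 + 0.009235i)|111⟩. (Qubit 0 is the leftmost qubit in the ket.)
-0.9887|011⟩ + (0.1497 - 0.009235i)|111⟩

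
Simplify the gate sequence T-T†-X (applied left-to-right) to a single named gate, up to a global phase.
X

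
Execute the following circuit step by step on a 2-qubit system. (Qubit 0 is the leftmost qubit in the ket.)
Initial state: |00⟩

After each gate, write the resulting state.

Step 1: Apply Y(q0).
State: i|10⟩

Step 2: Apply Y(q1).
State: -|11⟩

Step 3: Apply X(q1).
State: -|10⟩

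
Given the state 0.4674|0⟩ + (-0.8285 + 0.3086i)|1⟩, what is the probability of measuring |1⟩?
0.7816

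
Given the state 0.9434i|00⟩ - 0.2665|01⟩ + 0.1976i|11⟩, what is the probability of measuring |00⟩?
0.89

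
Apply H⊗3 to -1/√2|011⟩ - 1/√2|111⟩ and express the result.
-1/2|000⟩ + 1/2|001⟩ + 1/2|010⟩ - 1/2|011⟩

H⊗3 gives amp(|y⟩) = (1/2√2) Σ_x (−1)^(x·y) amp(|x⟩), where x·y is the number of positions in which both x and y have a 1.
|000⟩: (-1/√2 - 1/√2)/(2√2) = -1/2
|001⟩: (1/√2 + 1/√2)/(2√2) = 1/2
|010⟩: (1/√2 + 1/√2)/(2√2) = 1/2
|011⟩: (-1/√2 - 1/√2)/(2√2) = -1/2
|100⟩: (-1/√2 + 1/√2)/(2√2) = 0
|101⟩: (1/√2 - 1/√2)/(2√2) = 0
|110⟩: (1/√2 - 1/√2)/(2√2) = 0
|111⟩: (-1/√2 + 1/√2)/(2√2) = 0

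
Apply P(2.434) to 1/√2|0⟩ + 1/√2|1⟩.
1/√2|0⟩ + (-0.5374 + 0.4596i)|1⟩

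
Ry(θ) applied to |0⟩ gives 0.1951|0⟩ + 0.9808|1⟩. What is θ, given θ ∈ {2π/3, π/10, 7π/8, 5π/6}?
7π/8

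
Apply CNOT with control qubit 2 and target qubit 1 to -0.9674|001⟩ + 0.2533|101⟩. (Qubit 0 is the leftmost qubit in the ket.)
-0.9674|011⟩ + 0.2533|111⟩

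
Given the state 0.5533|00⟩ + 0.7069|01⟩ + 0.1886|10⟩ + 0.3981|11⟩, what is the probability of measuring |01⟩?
0.4997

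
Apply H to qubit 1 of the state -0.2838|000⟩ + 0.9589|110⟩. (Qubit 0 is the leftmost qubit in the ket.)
-0.2007|000⟩ - 0.2007|010⟩ + 0.678|100⟩ - 0.678|110⟩

H on qubit 1 mixes each pair of kets that differ only in qubit 1: amplitudes (a, b) of (|…0…⟩, |…1…⟩) become ((a + b)/√2, (a − b)/√2). Kets absent from the input have amplitude 0.
(|000⟩, |010⟩): (a, b) = (-0.2838, 0) → (-0.2007, -0.2007)
(|100⟩, |110⟩): (a, b) = (0, 0.9589) → (0.678, -0.678)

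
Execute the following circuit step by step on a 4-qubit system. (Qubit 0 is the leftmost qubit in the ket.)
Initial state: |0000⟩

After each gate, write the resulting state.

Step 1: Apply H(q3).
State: 1/√2|0000⟩ + 1/√2|0001⟩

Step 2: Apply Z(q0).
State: 1/√2|0000⟩ + 1/√2|0001⟩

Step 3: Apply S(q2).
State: 1/√2|0000⟩ + 1/√2|0001⟩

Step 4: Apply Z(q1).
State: 1/√2|0000⟩ + 1/√2|0001⟩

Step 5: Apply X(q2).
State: 1/√2|0010⟩ + 1/√2|0011⟩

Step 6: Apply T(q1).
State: 1/√2|0010⟩ + 1/√2|0011⟩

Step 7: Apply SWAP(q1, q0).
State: 1/√2|0010⟩ + 1/√2|0011⟩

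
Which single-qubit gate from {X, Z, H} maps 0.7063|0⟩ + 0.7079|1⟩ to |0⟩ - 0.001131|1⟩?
H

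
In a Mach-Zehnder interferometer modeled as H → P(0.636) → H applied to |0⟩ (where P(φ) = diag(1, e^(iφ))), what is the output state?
(0.9022 + 0.297i)|0⟩ + (0.09776 - 0.297i)|1⟩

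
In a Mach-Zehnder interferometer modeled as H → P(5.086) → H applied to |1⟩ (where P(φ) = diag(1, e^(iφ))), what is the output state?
(0.3175 + 0.4655i)|0⟩ + (0.6825 - 0.4655i)|1⟩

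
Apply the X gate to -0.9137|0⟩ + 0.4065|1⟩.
0.4065|0⟩ - 0.9137|1⟩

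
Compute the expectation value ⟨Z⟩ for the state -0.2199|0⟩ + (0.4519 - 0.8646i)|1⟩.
-0.9034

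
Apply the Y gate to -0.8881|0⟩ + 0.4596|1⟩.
-0.4596i|0⟩ - 0.8881i|1⟩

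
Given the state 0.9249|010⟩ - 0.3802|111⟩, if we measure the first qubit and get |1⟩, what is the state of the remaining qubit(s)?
-|11⟩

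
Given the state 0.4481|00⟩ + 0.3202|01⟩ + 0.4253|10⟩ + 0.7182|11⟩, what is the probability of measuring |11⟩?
0.5158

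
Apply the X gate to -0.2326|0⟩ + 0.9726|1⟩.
0.9726|0⟩ - 0.2326|1⟩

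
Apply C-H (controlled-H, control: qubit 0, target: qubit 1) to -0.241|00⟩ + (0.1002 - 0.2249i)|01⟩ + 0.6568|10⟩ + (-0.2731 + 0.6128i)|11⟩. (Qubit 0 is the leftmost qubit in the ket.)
-0.241|00⟩ + (0.1002 - 0.2249i)|01⟩ + (0.2713 + 0.4333i)|10⟩ + (0.6575 - 0.4333i)|11⟩

C-H leaves the control-|0⟩ kets |00⟩, |01⟩ unchanged and applies H to qubit 1 on the control-|1⟩ pair (|10⟩, |11⟩).
H = [[1/√2, 1/√2], [1/√2, -1/√2]].
With a = amp(|10⟩) = 0.6568 and b = amp(|11⟩) = (-0.2731 + 0.6128i):
new amp(|10⟩) = (1/√2)·a + (1/√2)·b = (0.2713 + 0.4333i)
new amp(|11⟩) = (1/√2)·a + (-1/√2)·b = (0.6575 - 0.4333i)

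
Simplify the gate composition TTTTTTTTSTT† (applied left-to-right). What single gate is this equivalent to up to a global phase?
S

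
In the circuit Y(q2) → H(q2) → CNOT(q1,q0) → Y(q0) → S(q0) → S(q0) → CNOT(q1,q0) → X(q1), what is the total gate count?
8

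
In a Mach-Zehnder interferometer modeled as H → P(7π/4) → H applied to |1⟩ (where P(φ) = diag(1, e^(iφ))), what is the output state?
(0.1464 + (1/√8)i)|0⟩ + (0.8536 - (1/√8)i)|1⟩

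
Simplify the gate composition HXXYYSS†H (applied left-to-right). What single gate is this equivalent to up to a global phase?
I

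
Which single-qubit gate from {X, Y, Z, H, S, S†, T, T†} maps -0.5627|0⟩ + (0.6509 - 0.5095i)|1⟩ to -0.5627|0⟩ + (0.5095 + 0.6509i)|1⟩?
S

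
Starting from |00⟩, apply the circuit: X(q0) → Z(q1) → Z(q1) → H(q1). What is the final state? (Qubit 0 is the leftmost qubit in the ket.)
1/√2|10⟩ + 1/√2|11⟩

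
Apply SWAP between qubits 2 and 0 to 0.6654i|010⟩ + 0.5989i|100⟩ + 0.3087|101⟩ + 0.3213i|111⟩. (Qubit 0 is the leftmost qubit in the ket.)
0.5989i|001⟩ + 0.6654i|010⟩ + 0.3087|101⟩ + 0.3213i|111⟩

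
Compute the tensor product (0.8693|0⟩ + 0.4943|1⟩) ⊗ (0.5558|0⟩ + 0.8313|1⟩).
0.4832|00⟩ + 0.7226|01⟩ + 0.2747|10⟩ + 0.4109|11⟩

amp(|b₁b₂…⟩) = product of the factor amplitudes for bits b₁, b₂, …; only kets whose every factor amplitude is nonzero survive.
|00⟩: (0.8693)(0.5558) = 0.4832
|01⟩: (0.8693)(0.8313) = 0.7226
|10⟩: (0.4943)(0.5558) = 0.2747
|11⟩: (0.4943)(0.8313) = 0.4109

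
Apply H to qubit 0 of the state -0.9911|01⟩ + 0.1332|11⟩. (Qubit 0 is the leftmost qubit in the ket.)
-0.6066|01⟩ - 0.795|11⟩

H on qubit 0 mixes each pair of kets that differ only in qubit 0: amplitudes (a, b) of (|…0…⟩, |…1…⟩) become ((a + b)/√2, (a − b)/√2). Kets absent from the input have amplitude 0.
(|01⟩, |11⟩): (a, b) = (-0.9911, 0.1332) → (-0.6066, -0.795)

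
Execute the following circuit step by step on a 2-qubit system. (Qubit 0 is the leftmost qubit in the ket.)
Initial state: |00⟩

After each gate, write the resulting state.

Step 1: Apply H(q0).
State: 1/√2|00⟩ + 1/√2|10⟩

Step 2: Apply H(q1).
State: 1/2|00⟩ + 1/2|01⟩ + 1/2|10⟩ + 1/2|11⟩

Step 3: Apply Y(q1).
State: -(1/2)i|00⟩ + (1/2)i|01⟩ - (1/2)i|10⟩ + (1/2)i|11⟩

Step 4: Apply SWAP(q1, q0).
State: -(1/2)i|00⟩ - (1/2)i|01⟩ + (1/2)i|10⟩ + (1/2)i|11⟩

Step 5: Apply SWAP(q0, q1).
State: -(1/2)i|00⟩ + (1/2)i|01⟩ - (1/2)i|10⟩ + (1/2)i|11⟩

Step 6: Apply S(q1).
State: -(1/2)i|00⟩ - 1/2|01⟩ - (1/2)i|10⟩ - 1/2|11⟩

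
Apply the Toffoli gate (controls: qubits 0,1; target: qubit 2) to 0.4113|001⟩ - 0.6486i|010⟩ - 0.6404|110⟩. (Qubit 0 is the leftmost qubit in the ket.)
0.4113|001⟩ - 0.6486i|010⟩ - 0.6404|111⟩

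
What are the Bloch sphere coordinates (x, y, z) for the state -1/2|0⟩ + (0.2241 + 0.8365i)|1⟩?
(-0.2241, -0.8365, -0.5)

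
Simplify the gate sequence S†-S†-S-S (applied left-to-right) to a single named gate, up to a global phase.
I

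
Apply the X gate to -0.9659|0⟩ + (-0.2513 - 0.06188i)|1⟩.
(-0.2513 - 0.06188i)|0⟩ - 0.9659|1⟩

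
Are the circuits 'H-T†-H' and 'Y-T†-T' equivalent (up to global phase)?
No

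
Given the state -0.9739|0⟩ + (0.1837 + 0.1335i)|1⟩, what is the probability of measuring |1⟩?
0.05157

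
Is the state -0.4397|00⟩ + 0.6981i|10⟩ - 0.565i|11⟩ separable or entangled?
Entangled

Writing the state as a|00⟩ + b|01⟩ + c|10⟩ + d|11⟩, it is a product state iff ad − bc = 0.
Here (a, b, c, d) = (-0.4397, 0, 0.6981i, -0.565i): ad − bc = (-0.4397)(-0.565i) − (0)(0.6981i) = 0.2484i ≠ 0, so the state is entangled.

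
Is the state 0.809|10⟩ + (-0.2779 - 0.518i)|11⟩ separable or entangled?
Separable

Writing the state as a|00⟩ + b|01⟩ + c|10⟩ + d|11⟩, it is a product state iff ad − bc = 0.
Here (a, b, c, d) = (0, 0, 0.809, (-0.2779 - 0.518i)): ad − bc = (0)(-0.2779 - 0.518i) − (0)(0.809) = 0, so the state is separable.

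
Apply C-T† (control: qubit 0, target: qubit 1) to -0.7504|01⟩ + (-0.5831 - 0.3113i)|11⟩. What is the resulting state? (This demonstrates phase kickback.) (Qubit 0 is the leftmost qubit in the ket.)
-0.7504|01⟩ + (-0.6324 + 0.1922i)|11⟩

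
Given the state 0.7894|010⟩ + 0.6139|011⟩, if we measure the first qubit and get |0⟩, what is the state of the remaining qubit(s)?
0.7894|10⟩ + 0.6139|11⟩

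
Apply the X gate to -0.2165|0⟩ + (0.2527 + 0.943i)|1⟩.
(0.2527 + 0.943i)|0⟩ - 0.2165|1⟩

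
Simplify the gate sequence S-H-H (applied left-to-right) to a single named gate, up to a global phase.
S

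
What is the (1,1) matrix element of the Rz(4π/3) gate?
(-1/2 + 0.866i)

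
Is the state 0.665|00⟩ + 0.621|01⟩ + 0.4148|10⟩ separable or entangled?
Entangled

Writing the state as a|00⟩ + b|01⟩ + c|10⟩ + d|11⟩, it is a product state iff ad − bc = 0.
Here (a, b, c, d) = (0.665, 0.621, 0.4148, 0): ad − bc = (0.665)(0) − (0.621)(0.4148) = -0.2576 ≠ 0, so the state is entangled.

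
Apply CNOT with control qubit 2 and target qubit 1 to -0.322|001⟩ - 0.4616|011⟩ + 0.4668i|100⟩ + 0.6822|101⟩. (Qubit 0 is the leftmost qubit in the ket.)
-0.4616|001⟩ - 0.322|011⟩ + 0.4668i|100⟩ + 0.6822|111⟩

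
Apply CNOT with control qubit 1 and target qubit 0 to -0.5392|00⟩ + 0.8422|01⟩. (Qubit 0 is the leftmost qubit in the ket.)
-0.5392|00⟩ + 0.8422|11⟩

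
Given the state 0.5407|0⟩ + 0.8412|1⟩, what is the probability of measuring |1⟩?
0.7076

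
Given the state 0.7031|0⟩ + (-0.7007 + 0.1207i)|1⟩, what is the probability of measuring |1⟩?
0.5055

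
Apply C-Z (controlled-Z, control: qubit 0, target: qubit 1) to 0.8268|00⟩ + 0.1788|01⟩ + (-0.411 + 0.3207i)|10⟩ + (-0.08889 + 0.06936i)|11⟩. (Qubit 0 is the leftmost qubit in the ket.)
0.8268|00⟩ + 0.1788|01⟩ + (-0.411 + 0.3207i)|10⟩ + (0.08889 - 0.06936i)|11⟩

C-Z leaves the control-|0⟩ kets |00⟩, |01⟩ unchanged and applies Z to qubit 1 on the control-|1⟩ pair (|10⟩, |11⟩).
Z = [[1, 0], [0, -1]].
With a = amp(|10⟩) = (-0.411 + 0.3207i) and b = amp(|11⟩) = (-0.08889 + 0.06936i):
new amp(|10⟩) = (1)·a = (-0.411 + 0.3207i)
new amp(|11⟩) = (-1)·b = (0.08889 - 0.06936i)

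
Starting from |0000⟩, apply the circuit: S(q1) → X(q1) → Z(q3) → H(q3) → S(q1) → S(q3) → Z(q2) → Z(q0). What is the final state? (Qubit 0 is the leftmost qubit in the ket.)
(1/√2)i|0100⟩ - 1/√2|0101⟩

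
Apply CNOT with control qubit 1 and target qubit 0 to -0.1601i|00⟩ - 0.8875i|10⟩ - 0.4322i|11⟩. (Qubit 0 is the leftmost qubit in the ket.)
-0.1601i|00⟩ - 0.4322i|01⟩ - 0.8875i|10⟩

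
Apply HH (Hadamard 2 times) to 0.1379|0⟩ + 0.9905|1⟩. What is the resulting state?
0.1379|0⟩ + 0.9905|1⟩

H² = I, so an even number of Hadamards cancels: H^2 = I and the state is unchanged.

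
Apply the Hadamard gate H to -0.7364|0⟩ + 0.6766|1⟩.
-0.04228|0⟩ - 0.9991|1⟩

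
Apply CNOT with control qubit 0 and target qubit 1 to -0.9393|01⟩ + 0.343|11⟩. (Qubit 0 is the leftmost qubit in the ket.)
-0.9393|01⟩ + 0.343|10⟩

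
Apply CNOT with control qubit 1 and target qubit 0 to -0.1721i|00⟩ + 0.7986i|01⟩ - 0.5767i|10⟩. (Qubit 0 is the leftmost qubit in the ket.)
-0.1721i|00⟩ - 0.5767i|10⟩ + 0.7986i|11⟩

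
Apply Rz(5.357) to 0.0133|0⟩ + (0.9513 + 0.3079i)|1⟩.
(-0.0119 - 0.005941i)|0⟩ + (-0.9886 + 0.1495i)|1⟩

Rz(5.357) = [[e^(−iθ/2), 0], [0, e^(iθ/2)]] with e^(±iθ/2) = cos(θ/2) ± i·sin(θ/2); θ = 5.357, cos(θ/2) ≈ -0.894675, sin(θ/2) ≈ 0.446717.
With a = amp(|0⟩) = 0.0133 and b = amp(|1⟩) = (0.9513 + 0.3079i):
new amp(|0⟩) = (-0.894675 - 0.446717i)·a = (-0.0119 - 0.005941i)
new amp(|1⟩) = (-0.894675 + 0.446717i)·b = (-0.9886 + 0.1495i)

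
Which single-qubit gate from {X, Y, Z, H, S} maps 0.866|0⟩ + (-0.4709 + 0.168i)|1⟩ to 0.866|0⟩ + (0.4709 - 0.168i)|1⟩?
Z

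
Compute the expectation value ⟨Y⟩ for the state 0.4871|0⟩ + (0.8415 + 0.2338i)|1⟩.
0.2278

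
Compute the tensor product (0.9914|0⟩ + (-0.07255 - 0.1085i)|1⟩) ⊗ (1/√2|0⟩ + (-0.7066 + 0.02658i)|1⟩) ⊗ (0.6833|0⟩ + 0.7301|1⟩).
0.479|000⟩ + 0.5118|001⟩ + (-0.4787 + 0.01801i)|010⟩ + (-0.5115 + 0.01924i)|011⟩ + (-0.03505 - 0.05242i)|100⟩ + (-0.03745 - 0.05601i)|101⟩ + (0.037 + 0.05107i)|110⟩ + (0.03953 + 0.05457i)|111⟩

amp(|b₁b₂…⟩) = product of the factor amplitudes for bits b₁, b₂, …; only kets whose every factor amplitude is nonzero survive.
|000⟩: (0.9914)(1/√2)(0.6833) = 0.479
|001⟩: (0.9914)(1/√2)(0.7301) = 0.5118
|010⟩: (0.9914)(-0.7066 + 0.02658i)(0.6833) = (-0.4787 + 0.01801i)
|011⟩: (0.9914)(-0.7066 + 0.02658i)(0.7301) = (-0.5115 + 0.01924i)
|100⟩: (-0.07255 - 0.1085i)(1/√2)(0.6833) = (-0.03505 - 0.05242i)
|101⟩: (-0.07255 - 0.1085i)(1/√2)(0.7301) = (-0.03745 - 0.05601i)
|110⟩: (-0.07255 - 0.1085i)(-0.7066 + 0.02658i)(0.6833) = (0.037 + 0.05107i)
|111⟩: (-0.07255 - 0.1085i)(-0.7066 + 0.02658i)(0.7301) = (0.03953 + 0.05457i)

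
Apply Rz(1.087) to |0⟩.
(0.8559 - 0.5171i)|0⟩

Rz(1.087) = [[e^(−iθ/2), 0], [0, e^(iθ/2)]] with e^(±iθ/2) = cos(θ/2) ± i·sin(θ/2); θ = 1.087, cos(θ/2) ≈ 0.855904, sin(θ/2) ≈ 0.517135.
With a = amp(|0⟩) = 1 and b = amp(|1⟩) = 0:
new amp(|0⟩) = (0.855904 - 0.517135i)·a = (0.8559 - 0.5171i)
new amp(|1⟩) = (0.855904 + 0.517135i)·b = 0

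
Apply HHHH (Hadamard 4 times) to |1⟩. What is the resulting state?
|1⟩

H² = I, so an even number of Hadamards cancels: H^4 = I and the state is unchanged.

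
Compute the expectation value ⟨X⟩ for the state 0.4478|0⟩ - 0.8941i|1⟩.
0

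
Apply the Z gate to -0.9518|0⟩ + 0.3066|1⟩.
-0.9518|0⟩ - 0.3066|1⟩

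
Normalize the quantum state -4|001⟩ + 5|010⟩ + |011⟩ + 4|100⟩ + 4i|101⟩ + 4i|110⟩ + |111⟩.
-0.4193|001⟩ + 0.5241|010⟩ + 0.1048|011⟩ + 0.4193|100⟩ + 0.4193i|101⟩ + 0.4193i|110⟩ + 0.1048|111⟩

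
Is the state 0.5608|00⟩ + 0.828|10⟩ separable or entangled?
Separable

Writing the state as a|00⟩ + b|01⟩ + c|10⟩ + d|11⟩, it is a product state iff ad − bc = 0.
Here (a, b, c, d) = (0.5608, 0, 0.828, 0): ad − bc = (0.5608)(0) − (0)(0.828) = 0, so the state is separable.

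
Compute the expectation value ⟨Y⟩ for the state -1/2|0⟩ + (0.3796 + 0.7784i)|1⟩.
-0.7784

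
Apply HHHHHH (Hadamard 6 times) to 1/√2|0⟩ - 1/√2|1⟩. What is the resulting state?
1/√2|0⟩ - 1/√2|1⟩

H² = I, so an even number of Hadamards cancels: H^6 = I and the state is unchanged.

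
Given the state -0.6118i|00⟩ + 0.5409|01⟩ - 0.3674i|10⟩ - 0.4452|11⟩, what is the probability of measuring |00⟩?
0.3743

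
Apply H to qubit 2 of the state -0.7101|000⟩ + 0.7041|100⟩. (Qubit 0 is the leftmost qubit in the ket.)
-0.5021|000⟩ - 0.5021|001⟩ + 0.4979|100⟩ + 0.4979|101⟩

H on qubit 2 mixes each pair of kets that differ only in qubit 2: amplitudes (a, b) of (|…0…⟩, |…1…⟩) become ((a + b)/√2, (a − b)/√2). Kets absent from the input have amplitude 0.
(|000⟩, |001⟩): (a, b) = (-0.7101, 0) → (-0.5021, -0.5021)
(|100⟩, |101⟩): (a, b) = (0.7041, 0) → (0.4979, 0.4979)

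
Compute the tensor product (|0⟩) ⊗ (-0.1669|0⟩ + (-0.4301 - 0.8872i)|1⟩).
-0.1669|00⟩ + (-0.4301 - 0.8872i)|01⟩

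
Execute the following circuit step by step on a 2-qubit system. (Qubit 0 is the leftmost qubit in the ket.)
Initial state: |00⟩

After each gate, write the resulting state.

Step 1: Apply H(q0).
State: 1/√2|00⟩ + 1/√2|10⟩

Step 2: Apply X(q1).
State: 1/√2|01⟩ + 1/√2|11⟩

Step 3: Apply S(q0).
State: 1/√2|01⟩ + (1/√2)i|11⟩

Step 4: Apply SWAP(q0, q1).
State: 1/√2|10⟩ + (1/√2)i|11⟩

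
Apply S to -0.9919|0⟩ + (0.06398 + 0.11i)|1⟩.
-0.9919|0⟩ + (-0.11 + 0.06398i)|1⟩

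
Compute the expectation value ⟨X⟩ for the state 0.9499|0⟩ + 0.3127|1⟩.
0.5941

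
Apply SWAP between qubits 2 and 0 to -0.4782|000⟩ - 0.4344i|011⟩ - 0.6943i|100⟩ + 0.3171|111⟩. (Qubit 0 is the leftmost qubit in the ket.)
-0.4782|000⟩ - 0.6943i|001⟩ - 0.4344i|110⟩ + 0.3171|111⟩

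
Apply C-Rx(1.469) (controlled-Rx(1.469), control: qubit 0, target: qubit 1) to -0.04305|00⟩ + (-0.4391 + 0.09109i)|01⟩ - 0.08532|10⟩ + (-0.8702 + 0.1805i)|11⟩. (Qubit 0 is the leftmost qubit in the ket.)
-0.04305|00⟩ + (-0.4391 + 0.09109i)|01⟩ + (0.05765 + 0.5832i)|10⟩ + (-0.6458 + 0.1911i)|11⟩

C-Rx(1.469) leaves the control-|0⟩ kets |00⟩, |01⟩ unchanged and applies Rx(1.469) to qubit 1 on the control-|1⟩ pair (|10⟩, |11⟩).
Rx(1.469) = [[cos(θ/2), −i·sin(θ/2)], [−i·sin(θ/2), cos(θ/2)]]; θ = 1.469, cos(θ/2) ≈ 0.742166, sin(θ/2) ≈ 0.670216.
With a = amp(|10⟩) = -0.08532 and b = amp(|11⟩) = (-0.8702 + 0.1805i):
new amp(|10⟩) = (0.742166)·a + (-0.670216i)·b = (0.05765 + 0.5832i)
new amp(|11⟩) = (-0.670216i)·a + (0.742166)·b = (-0.6458 + 0.1911i)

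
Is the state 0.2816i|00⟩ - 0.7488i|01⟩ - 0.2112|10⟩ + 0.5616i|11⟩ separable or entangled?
Entangled

Writing the state as a|00⟩ + b|01⟩ + c|10⟩ + d|11⟩, it is a product state iff ad − bc = 0.
Here (a, b, c, d) = (0.2816i, -0.7488i, -0.2112, 0.5616i): ad − bc = (0.2816i)(0.5616i) − (-0.7488i)(-0.2112) = (-0.1581 - 0.1581i) ≠ 0, so the state is entangled.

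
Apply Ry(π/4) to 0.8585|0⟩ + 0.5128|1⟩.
0.5969|0⟩ + 0.8023|1⟩

Ry(π/4) = [[cos(θ/2), −sin(θ/2)], [sin(θ/2), cos(θ/2)]]; θ = π/4, cos(θ/2) ≈ 0.92388, sin(θ/2) ≈ 0.382683.
With a = amp(|0⟩) = 0.8585 and b = amp(|1⟩) = 0.5128:
new amp(|0⟩) = (0.92388)·a + (-0.382683)·b = 0.5969
new amp(|1⟩) = (0.382683)·a + (0.92388)·b = 0.8023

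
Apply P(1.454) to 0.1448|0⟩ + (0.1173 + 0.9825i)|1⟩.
0.1448|0⟩ + (-0.9621 + 0.231i)|1⟩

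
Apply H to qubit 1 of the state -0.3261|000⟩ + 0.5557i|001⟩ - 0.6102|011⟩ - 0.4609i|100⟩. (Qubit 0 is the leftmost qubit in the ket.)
-0.2306|000⟩ + (-0.4315 + 0.3929i)|001⟩ - 0.2306|010⟩ + (0.4315 + 0.3929i)|011⟩ - 0.3259i|100⟩ - 0.3259i|110⟩

H on qubit 1 mixes each pair of kets that differ only in qubit 1: amplitudes (a, b) of (|…0…⟩, |…1…⟩) become ((a + b)/√2, (a − b)/√2). Kets absent from the input have amplitude 0.
(|000⟩, |010⟩): (a, b) = (-0.3261, 0) → (-0.2306, -0.2306)
(|001⟩, |011⟩): (a, b) = (0.5557i, -0.6102) → ((-0.4315 + 0.3929i), (0.4315 + 0.3929i))
(|100⟩, |110⟩): (a, b) = (-0.4609i, 0) → (-0.3259i, -0.3259i)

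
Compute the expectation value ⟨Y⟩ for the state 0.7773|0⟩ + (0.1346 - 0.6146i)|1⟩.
-0.9555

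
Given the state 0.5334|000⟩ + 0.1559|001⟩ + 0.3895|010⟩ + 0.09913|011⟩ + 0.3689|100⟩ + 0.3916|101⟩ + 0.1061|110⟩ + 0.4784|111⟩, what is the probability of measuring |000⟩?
0.2845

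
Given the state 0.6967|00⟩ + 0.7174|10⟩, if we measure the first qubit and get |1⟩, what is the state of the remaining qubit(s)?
|0⟩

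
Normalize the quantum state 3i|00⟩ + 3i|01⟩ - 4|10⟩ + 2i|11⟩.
0.4867i|00⟩ + 0.4867i|01⟩ - 0.6489|10⟩ + 0.3244i|11⟩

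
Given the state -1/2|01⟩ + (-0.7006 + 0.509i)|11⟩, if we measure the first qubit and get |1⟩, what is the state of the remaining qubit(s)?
(-0.809 + 0.5878i)|1⟩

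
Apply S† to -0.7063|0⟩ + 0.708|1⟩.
-0.7063|0⟩ - 0.708i|1⟩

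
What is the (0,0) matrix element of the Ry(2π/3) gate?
1/2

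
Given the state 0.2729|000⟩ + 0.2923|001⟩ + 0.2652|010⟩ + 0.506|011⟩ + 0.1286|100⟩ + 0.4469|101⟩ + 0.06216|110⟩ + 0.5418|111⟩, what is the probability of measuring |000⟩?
0.07447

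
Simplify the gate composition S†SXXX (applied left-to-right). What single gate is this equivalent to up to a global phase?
X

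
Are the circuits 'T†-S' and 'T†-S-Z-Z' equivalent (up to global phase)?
Yes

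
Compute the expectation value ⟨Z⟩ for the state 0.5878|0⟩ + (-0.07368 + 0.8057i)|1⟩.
-0.3091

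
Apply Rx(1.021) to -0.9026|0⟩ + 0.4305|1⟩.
(-0.7875 - 0.2103i)|0⟩ + (0.3756 + 0.441i)|1⟩

Rx(1.021) = [[cos(θ/2), −i·sin(θ/2)], [−i·sin(θ/2), cos(θ/2)]]; θ = 1.021, cos(θ/2) ≈ 0.8725, sin(θ/2) ≈ 0.488614.
With a = amp(|0⟩) = -0.9026 and b = amp(|1⟩) = 0.4305:
new amp(|0⟩) = (0.8725)·a + (-0.488614i)·b = (-0.7875 - 0.2103i)
new amp(|1⟩) = (-0.488614i)·a + (0.8725)·b = (0.3756 + 0.441i)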